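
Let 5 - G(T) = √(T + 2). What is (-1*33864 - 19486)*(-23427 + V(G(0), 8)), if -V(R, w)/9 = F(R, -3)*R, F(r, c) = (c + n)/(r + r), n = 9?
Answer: 1251270900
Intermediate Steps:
G(T) = 5 - √(2 + T) (G(T) = 5 - √(T + 2) = 5 - √(2 + T))
F(r, c) = (9 + c)/(2*r) (F(r, c) = (c + 9)/(r + r) = (9 + c)/((2*r)) = (9 + c)*(1/(2*r)) = (9 + c)/(2*r))
V(R, w) = -27 (V(R, w) = -9*(9 - 3)/(2*R)*R = -9*(½)*6/R*R = -9*3/R*R = -9*3 = -27)
(-1*33864 - 19486)*(-23427 + V(G(0), 8)) = (-1*33864 - 19486)*(-23427 - 27) = (-33864 - 19486)*(-23454) = -53350*(-23454) = 1251270900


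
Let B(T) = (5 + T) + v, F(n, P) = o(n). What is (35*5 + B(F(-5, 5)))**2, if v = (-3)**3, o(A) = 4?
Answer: 24649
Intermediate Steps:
v = -27
F(n, P) = 4
B(T) = -22 + T (B(T) = (5 + T) - 27 = -22 + T)
(35*5 + B(F(-5, 5)))**2 = (35*5 + (-22 + 4))**2 = (175 - 18)**2 = 157**2 = 24649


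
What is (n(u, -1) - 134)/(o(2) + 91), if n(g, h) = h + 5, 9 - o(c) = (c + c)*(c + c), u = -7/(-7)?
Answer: -65/42 ≈ -1.5476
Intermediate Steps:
u = 1 (u = -7*(-⅐) = 1)
o(c) = 9 - 4*c² (o(c) = 9 - (c + c)*(c + c) = 9 - 2*c*2*c = 9 - 4*c²)
n(g, h) = 5 + h
(n(u, -1) - 134)/(o(2) + 91) = ((5 - 1) - 134)/((9 - 4*2²) + 91) = (4 - 134)/((9 - 4*4) + 91) = -130/((9 - 16) + 91) = -130/(-7 + 91) = -130/84 = (1/84)*(-130) = -65/42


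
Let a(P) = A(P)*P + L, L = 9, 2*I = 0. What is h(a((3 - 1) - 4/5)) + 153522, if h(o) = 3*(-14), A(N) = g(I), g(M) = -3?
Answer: 153480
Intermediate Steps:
I = 0 (I = (½)*0 = 0)
A(N) = -3
a(P) = 9 - 3*P (a(P) = -3*P + 9 = 9 - 3*P)
h(o) = -42
h(a((3 - 1) - 4/5)) + 153522 = -42 + 153522 = 153480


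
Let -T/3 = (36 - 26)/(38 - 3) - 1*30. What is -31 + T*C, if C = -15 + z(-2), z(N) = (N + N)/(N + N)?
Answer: -1279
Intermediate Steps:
T = 624/7 (T = -3*((36 - 26)/(38 - 3) - 1*30) = -3*(10/35 - 30) = -3*(10*(1/35) - 30) = -3*(2/7 - 30) = -3*(-208/7) = 624/7 ≈ 89.143)
z(N) = 1 (z(N) = (2*N)/((2*N)) = (2*N)*(1/(2*N)) = 1)
C = -14 (C = -15 + 1 = -14)
-31 + T*C = -31 + (624/7)*(-14) = -31 - 1248 = -1279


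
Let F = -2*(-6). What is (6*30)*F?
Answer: 2160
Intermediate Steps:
F = 12
(6*30)*F = (6*30)*12 = 180*12 = 2160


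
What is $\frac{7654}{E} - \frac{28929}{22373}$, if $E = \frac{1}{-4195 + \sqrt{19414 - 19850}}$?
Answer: $\frac{- 57858 \sqrt{109} + 3013612357669417 i}{22373 \left(- 4195 i + 2 \sqrt{109}\right)} \approx -3.2109 \cdot 10^{7} + 1.5982 \cdot 10^{5} i$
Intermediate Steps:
$E = \frac{1}{-4195 + 2 i \sqrt{109}}$ ($E = \frac{1}{-4195 + \sqrt{-436}} = \frac{1}{-4195 + 2 i \sqrt{109}} \approx -0.00023837 - 1.187 \cdot 10^{-6} i$)
$\frac{7654}{E} - \frac{28929}{22373} = \frac{7654}{- \frac{4195}{17598461} - \frac{2 i \sqrt{109}}{17598461}} - \frac{28929}{22373} = - \frac{28929}{22373} + \frac{7654}{- \frac{4195}{17598461} - \frac{2 i \sqrt{109}}{17598461}}$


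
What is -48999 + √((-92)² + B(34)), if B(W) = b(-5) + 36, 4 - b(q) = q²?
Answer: -48999 + √8479 ≈ -48907.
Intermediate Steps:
b(q) = 4 - q²
B(W) = 15 (B(W) = (4 - 1*(-5)²) + 36 = (4 - 1*25) + 36 = (4 - 25) + 36 = -21 + 36 = 15)
-48999 + √((-92)² + B(34)) = -48999 + √((-92)² + 15) = -48999 + √(8464 + 15) = -48999 + √8479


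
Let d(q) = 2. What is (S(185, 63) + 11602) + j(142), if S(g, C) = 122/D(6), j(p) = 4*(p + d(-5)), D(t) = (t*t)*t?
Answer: 1315285/108 ≈ 12179.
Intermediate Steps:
D(t) = t³ (D(t) = t²*t = t³)
j(p) = 8 + 4*p (j(p) = 4*(p + 2) = 4*(2 + p) = 8 + 4*p)
S(g, C) = 61/108 (S(g, C) = 122/(6³) = 122/216 = 122*(1/216) = 61/108)
(S(185, 63) + 11602) + j(142) = (61/108 + 11602) + (8 + 4*142) = 1253077/108 + (8 + 568) = 1253077/108 + 576 = 1315285/108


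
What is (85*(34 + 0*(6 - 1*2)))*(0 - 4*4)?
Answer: -46240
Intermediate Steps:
(85*(34 + 0*(6 - 1*2)))*(0 - 4*4) = (85*(34 + 0*(6 - 2)))*(0 - 16) = (85*(34 + 0*4))*(-16) = (85*(34 + 0))*(-16) = (85*34)*(-16) = 2890*(-16) = -46240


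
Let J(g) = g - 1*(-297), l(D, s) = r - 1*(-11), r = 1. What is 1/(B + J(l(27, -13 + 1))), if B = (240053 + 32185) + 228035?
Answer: 1/500582 ≈ 1.9977e-6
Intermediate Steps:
B = 500273 (B = 272238 + 228035 = 500273)
l(D, s) = 12 (l(D, s) = 1 - 1*(-11) = 1 + 11 = 12)
J(g) = 297 + g (J(g) = g + 297 = 297 + g)
1/(B + J(l(27, -13 + 1))) = 1/(500273 + (297 + 12)) = 1/(500273 + 309) = 1/500582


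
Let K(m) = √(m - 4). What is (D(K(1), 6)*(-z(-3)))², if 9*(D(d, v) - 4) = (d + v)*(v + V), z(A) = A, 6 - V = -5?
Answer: 6059/3 + 1564*I*√3/3 ≈ 2019.7 + 902.98*I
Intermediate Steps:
V = 11 (V = 6 - 1*(-5) = 6 + 5 = 11)
K(m) = √(-4 + m)
D(d, v) = 4 + (11 + v)*(d + v)/9 (D(d, v) = 4 + ((d + v)*(v + 11))/9 = 4 + ((d + v)*(11 + v))/9 = 4 + ((11 + v)*(d + v))/9 = 4 + (11 + v)*(d + v)/9)
(D(K(1), 6)*(-z(-3)))² = ((4 + (⅑)*6² + 11*√(-4 + 1)/9 + (11/9)*6 + (⅑)*√(-4 + 1)*6)*(-1*(-3)))² = ((4 + (⅑)*36 + 11*√(-3)/9 + 22/3 + (⅑)*√(-3)*6)*3)² = ((4 + 4 + 11*(I*√3)/9 + 22/3 + (⅑)*(I*√3)*6)*3)² = ((4 + 4 + 11*I*√3/9 + 22/3 + 2*I*√3/3)*3)² = ((46/3 + 17*I*√3/9)*3)² = (46 + 17*I*√3/3)²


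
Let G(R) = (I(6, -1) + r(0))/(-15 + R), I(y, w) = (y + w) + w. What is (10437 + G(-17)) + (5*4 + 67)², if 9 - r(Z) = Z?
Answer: 576179/32 ≈ 18006.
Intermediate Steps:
r(Z) = 9 - Z
I(y, w) = y + 2*w (I(y, w) = (w + y) + w = y + 2*w)
G(R) = 13/(-15 + R) (G(R) = ((6 + 2*(-1)) + (9 - 1*0))/(-15 + R) = ((6 - 2) + (9 + 0))/(-15 + R) = (4 + 9)/(-15 + R) = 13/(-15 + R))
(10437 + G(-17)) + (5*4 + 67)² = (10437 + 13/(-15 - 17)) + (5*4 + 67)² = (10437 + 13/(-32)) + (20 + 67)² = (10437 + 13*(-1/32)) + 87² = (10437 - 13/32) + 7569 = 333971/32 + 7569 = 576179/32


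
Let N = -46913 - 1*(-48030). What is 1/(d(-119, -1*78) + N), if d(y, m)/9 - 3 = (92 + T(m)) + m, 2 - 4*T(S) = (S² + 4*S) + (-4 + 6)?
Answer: -1/11717 ≈ -8.5346e-5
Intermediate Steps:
T(S) = -S - S²/4 (T(S) = ½ - ((S² + 4*S) + (-4 + 6))/4 = ½ - ((S² + 4*S) + 2)/4 = ½ - (2 + S² + 4*S)/4 = ½ + (-½ - S - S²/4) = -S - S²/4)
d(y, m) = 855 + 9*m - 9*m*(4 + m)/4 (d(y, m) = 27 + 9*((92 - m*(4 + m)/4) + m) = 27 + 9*(92 + m - m*(4 + m)/4) = 27 + (828 + 9*m - 9*m*(4 + m)/4) = 855 + 9*m - 9*m*(4 + m)/4)
N = 1117 (N = -46913 + 48030 = 1117)
1/(d(-119, -1*78) + N) = 1/((855 - 9*(-1*78)²/4) + 1117) = 1/((855 - 9/4*(-78)²) + 1117) = 1/((855 - 9/4*6084) + 1117) = 1/((855 - 13689) + 1117) = 1/(-12834 + 1117) = 1/(-11717) = -1/11717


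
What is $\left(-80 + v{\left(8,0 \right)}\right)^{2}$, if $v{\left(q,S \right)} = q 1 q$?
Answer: $256$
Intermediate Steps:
$v{\left(q,S \right)} = q^{2}$ ($v{\left(q,S \right)} = q q = q^{2}$)
$\left(-80 + v{\left(8,0 \right)}\right)^{2} = \left(-80 + 8^{2}\right)^{2} = \left(-80 + 64\right)^{2} = \left(-16\right)^{2} = 256$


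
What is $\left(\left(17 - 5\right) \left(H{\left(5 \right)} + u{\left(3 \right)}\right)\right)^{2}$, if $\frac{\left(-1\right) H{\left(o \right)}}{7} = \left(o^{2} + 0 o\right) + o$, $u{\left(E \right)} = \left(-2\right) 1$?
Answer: $6471936$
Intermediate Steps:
$u{\left(E \right)} = -2$
$H{\left(o \right)} = - 7 o - 7 o^{2}$ ($H{\left(o \right)} = - 7 \left(\left(o^{2} + 0 o\right) + o\right) = - 7 \left(\left(o^{2} + 0\right) + o\right) = - 7 \left(o^{2} + o\right) = - 7 \left(o + o^{2}\right) = - 7 o - 7 o^{2}$)
$\left(\left(17 - 5\right) \left(H{\left(5 \right)} + u{\left(3 \right)}\right)\right)^{2} = \left(\left(17 - 5\right) \left(\left(-7\right) 5 \left(1 + 5\right) - 2\right)\right)^{2} = \left(12 \left(\left(-7\right) 5 \cdot 6 - 2\right)\right)^{2} = \left(12 \left(-210 - 2\right)\right)^{2} = \left(12 \left(-212\right)\right)^{2} = \left(-2544\right)^{2} = 6471936$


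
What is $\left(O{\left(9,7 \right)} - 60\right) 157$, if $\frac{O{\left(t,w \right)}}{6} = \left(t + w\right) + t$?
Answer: $14130$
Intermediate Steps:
$O{\left(t,w \right)} = 6 w + 12 t$ ($O{\left(t,w \right)} = 6 \left(\left(t + w\right) + t\right) = 6 \left(w + 2 t\right) = 6 w + 12 t$)
$\left(O{\left(9,7 \right)} - 60\right) 157 = \left(\left(6 \cdot 7 + 12 \cdot 9\right) - 60\right) 157 = \left(\left(42 + 108\right) - 60\right) 157 = \left(150 - 60\right) 157 = 90 \cdot 157 = 14130$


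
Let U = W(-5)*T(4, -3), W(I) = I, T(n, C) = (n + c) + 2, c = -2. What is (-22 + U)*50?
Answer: -2100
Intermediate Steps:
T(n, C) = n (T(n, C) = (n - 2) + 2 = (-2 + n) + 2 = n)
U = -20 (U = -5*4 = -20)
(-22 + U)*50 = (-22 - 20)*50 = -42*50 = -2100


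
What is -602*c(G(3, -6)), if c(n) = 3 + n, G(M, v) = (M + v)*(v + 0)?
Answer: -12642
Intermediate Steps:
G(M, v) = v*(M + v) (G(M, v) = (M + v)*v = v*(M + v))
-602*c(G(3, -6)) = -602*(3 - 6*(3 - 6)) = -602*(3 - 6*(-3)) = -602*(3 + 18) = -602*21 = -12642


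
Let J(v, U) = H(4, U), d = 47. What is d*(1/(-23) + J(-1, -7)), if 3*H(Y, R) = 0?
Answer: -47/23 ≈ -2.0435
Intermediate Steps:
H(Y, R) = 0 (H(Y, R) = (1/3)*0 = 0)
J(v, U) = 0
d*(1/(-23) + J(-1, -7)) = 47*(1/(-23) + 0) = 47*(-1/23 + 0) = 47*(-1/23) = -47/23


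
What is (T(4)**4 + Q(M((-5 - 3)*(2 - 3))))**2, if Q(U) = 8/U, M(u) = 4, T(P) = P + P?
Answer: 16793604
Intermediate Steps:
T(P) = 2*P
(T(4)**4 + Q(M((-5 - 3)*(2 - 3))))**2 = ((2*4)**4 + 8/4)**2 = (8**4 + 8*(1/4))**2 = (4096 + 2)**2 = 4098**2 = 16793604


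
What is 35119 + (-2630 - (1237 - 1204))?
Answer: 32456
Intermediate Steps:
35119 + (-2630 - (1237 - 1204)) = 35119 + (-2630 - 1*33) = 35119 + (-2630 - 33) = 35119 - 2663 = 32456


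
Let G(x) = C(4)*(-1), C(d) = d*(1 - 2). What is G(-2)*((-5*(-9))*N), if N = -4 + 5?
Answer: 180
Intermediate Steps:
C(d) = -d (C(d) = d*(-1) = -d)
N = 1
G(x) = 4 (G(x) = -1*4*(-1) = -4*(-1) = 4)
G(-2)*((-5*(-9))*N) = 4*(-5*(-9)*1) = 4*(45*1) = 4*45 = 180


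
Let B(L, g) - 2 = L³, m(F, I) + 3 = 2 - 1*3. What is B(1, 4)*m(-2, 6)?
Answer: -12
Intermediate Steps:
m(F, I) = -4 (m(F, I) = -3 + (2 - 1*3) = -3 + (2 - 3) = -3 - 1 = -4)
B(L, g) = 2 + L³
B(1, 4)*m(-2, 6) = (2 + 1³)*(-4) = (2 + 1)*(-4) = 3*(-4) = -12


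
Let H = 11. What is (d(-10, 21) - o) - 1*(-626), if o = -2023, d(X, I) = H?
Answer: 2660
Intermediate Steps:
d(X, I) = 11
(d(-10, 21) - o) - 1*(-626) = (11 - 1*(-2023)) - 1*(-626) = (11 + 2023) + 626 = 2034 + 626 = 2660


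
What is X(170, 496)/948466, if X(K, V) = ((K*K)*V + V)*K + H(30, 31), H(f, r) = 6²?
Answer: 1218466178/474233 ≈ 2569.3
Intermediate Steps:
H(f, r) = 36
X(K, V) = 36 + K*(V + V*K²) (X(K, V) = ((K*K)*V + V)*K + 36 = (K²*V + V)*K + 36 = (V*K² + V)*K + 36 = (V + V*K²)*K + 36 = K*(V + V*K²) + 36 = 36 + K*(V + V*K²))
X(170, 496)/948466 = (36 + 170*496 + 496*170³)/948466 = (36 + 84320 + 496*4913000)*(1/948466) = (36 + 84320 + 2436848000)*(1/948466) = 2436932356*(1/948466) = 1218466178/474233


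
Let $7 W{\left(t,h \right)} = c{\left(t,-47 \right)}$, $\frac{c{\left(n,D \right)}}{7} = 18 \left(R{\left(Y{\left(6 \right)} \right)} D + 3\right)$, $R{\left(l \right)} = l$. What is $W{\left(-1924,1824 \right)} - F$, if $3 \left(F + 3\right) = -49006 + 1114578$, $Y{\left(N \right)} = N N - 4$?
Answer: $- \frac{1146617}{3} \approx -3.8221 \cdot 10^{5}$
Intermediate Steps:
$Y{\left(N \right)} = -4 + N^{2}$ ($Y{\left(N \right)} = N^{2} - 4 = -4 + N^{2}$)
$c{\left(n,D \right)} = 378 + 4032 D$ ($c{\left(n,D \right)} = 7 \cdot 18 \left(\left(-4 + 6^{2}\right) D + 3\right) = 7 \cdot 18 \left(\left(-4 + 36\right) D + 3\right) = 7 \cdot 18 \left(32 D + 3\right) = 7 \cdot 18 \left(3 + 32 D\right) = 7 \left(54 + 576 D\right) = 378 + 4032 D$)
$W{\left(t,h \right)} = -27018$ ($W{\left(t,h \right)} = \frac{378 + 4032 \left(-47\right)}{7} = \frac{378 - 189504}{7} = \frac{1}{7} \left(-189126\right) = -27018$)
$F = \frac{1065563}{3}$ ($F = -3 + \frac{-49006 + 1114578}{3} = -3 + \frac{1}{3} \cdot 1065572 = -3 + \frac{1065572}{3} = \frac{1065563}{3} \approx 3.5519 \cdot 10^{5}$)
$W{\left(-1924,1824 \right)} - F = -27018 - \frac{1065563}{3} = - \frac{1146617}{3}$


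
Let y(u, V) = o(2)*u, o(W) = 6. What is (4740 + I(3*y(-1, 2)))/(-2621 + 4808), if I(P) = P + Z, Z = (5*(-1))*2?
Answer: 4712/2187 ≈ 2.1545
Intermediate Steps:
y(u, V) = 6*u
Z = -10 (Z = -5*2 = -10)
I(P) = -10 + P (I(P) = P - 10 = -10 + P)
(4740 + I(3*y(-1, 2)))/(-2621 + 4808) = (4740 + (-10 + 3*(6*(-1))))/(-2621 + 4808) = (4740 + (-10 + 3*(-6)))/2187 = (4740 + (-10 - 18))*(1/2187) = (4740 - 28)*(1/2187) = 4712*(1/2187) = 4712/2187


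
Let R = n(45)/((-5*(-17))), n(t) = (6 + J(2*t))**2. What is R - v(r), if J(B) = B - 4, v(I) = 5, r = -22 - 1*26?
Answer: 8039/85 ≈ 94.576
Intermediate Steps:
r = -48 (r = -22 - 26 = -48)
J(B) = -4 + B
n(t) = (2 + 2*t)**2 (n(t) = (6 + (-4 + 2*t))**2 = (2 + 2*t)**2)
R = 8464/85 (R = (4*(1 + 45)**2)/((-5*(-17))) = (4*46**2)/85 = (4*2116)*(1/85) = 8464*(1/85) = 8464/85 ≈ 99.576)
R - v(r) = 8464/85 - 1*5 = 8464/85 - 5 = 8039/85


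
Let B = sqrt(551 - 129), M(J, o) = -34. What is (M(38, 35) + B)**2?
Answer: (34 - sqrt(422))**2 ≈ 181.10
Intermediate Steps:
B = sqrt(422) ≈ 20.543
(M(38, 35) + B)**2 = (-34 + sqrt(422))**2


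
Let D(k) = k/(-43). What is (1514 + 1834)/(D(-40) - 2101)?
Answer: -1548/971 ≈ -1.5942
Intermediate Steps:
D(k) = -k/43 (D(k) = k*(-1/43) = -k/43)
(1514 + 1834)/(D(-40) - 2101) = (1514 + 1834)/(-1/43*(-40) - 2101) = 3348/(40/43 - 2101) = 3348/(-90303/43) = 3348*(-43/90303) = -1548/971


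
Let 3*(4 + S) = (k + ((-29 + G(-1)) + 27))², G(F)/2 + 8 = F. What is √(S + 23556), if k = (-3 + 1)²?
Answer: 16*√831/3 ≈ 153.74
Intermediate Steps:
G(F) = -16 + 2*F
k = 4 (k = (-2)² = 4)
S = 244/3 (S = -4 + (4 + ((-29 + (-16 + 2*(-1))) + 27))²/3 = -4 + (4 + ((-29 + (-16 - 2)) + 27))²/3 = -4 + (4 + ((-29 - 18) + 27))²/3 = -4 + (4 + (-47 + 27))²/3 = -4 + (4 - 20)²/3 = -4 + (⅓)*(-16)² = -4 + (⅓)*256 = -4 + 256/3 = 244/3 ≈ 81.333)
√(S + 23556) = √(244/3 + 23556) = √(70912/3) = 16*√831/3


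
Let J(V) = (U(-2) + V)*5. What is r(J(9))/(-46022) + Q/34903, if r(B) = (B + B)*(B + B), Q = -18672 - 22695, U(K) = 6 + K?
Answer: -1246826387/803152933 ≈ -1.5524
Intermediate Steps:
Q = -41367
J(V) = 20 + 5*V (J(V) = ((6 - 2) + V)*5 = (4 + V)*5 = 20 + 5*V)
r(B) = 4*B**2 (r(B) = (2*B)*(2*B) = 4*B**2)
r(J(9))/(-46022) + Q/34903 = (4*(20 + 5*9)**2)/(-46022) - 41367/34903 = (4*(20 + 45)**2)*(-1/46022) - 41367*1/34903 = (4*65**2)*(-1/46022) - 41367/34903 = (4*4225)*(-1/46022) - 41367/34903 = 16900*(-1/46022) - 41367/34903 = -8450/23011 - 41367/34903 = -1246826387/803152933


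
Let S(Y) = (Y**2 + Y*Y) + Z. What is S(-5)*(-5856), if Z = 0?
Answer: -292800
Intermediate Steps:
S(Y) = 2*Y**2 (S(Y) = (Y**2 + Y*Y) + 0 = (Y**2 + Y**2) + 0 = 2*Y**2 + 0 = 2*Y**2)
S(-5)*(-5856) = (2*(-5)**2)*(-5856) = (2*25)*(-5856) = 50*(-5856) = -292800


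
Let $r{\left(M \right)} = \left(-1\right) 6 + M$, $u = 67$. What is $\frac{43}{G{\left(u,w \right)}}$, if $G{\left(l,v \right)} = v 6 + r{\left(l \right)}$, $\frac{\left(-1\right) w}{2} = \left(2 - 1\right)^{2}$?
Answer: $\frac{43}{49} \approx 0.87755$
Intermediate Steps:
$r{\left(M \right)} = -6 + M$
$w = -2$ ($w = - 2 \left(2 - 1\right)^{2} = - 2 \cdot 1^{2} = \left(-2\right) 1 = -2$)
$G{\left(l,v \right)} = -6 + l + 6 v$ ($G{\left(l,v \right)} = v 6 + \left(-6 + l\right) = 6 v + \left(-6 + l\right) = -6 + l + 6 v$)
$\frac{43}{G{\left(u,w \right)}} = \frac{43}{-6 + 67 + 6 \left(-2\right)} = \frac{43}{-6 + 67 - 12} = \frac{43}{49}$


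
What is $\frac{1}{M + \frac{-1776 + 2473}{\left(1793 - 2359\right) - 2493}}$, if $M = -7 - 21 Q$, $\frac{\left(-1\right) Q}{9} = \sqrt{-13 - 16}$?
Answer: $- \frac{22544830}{3231329212443} - \frac{196507101 i \sqrt{29}}{1077109737481} \approx -6.977 \cdot 10^{-6} - 0.00098247 i$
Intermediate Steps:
$Q = - 9 i \sqrt{29}$ ($Q = - 9 \sqrt{-13 - 16} = - 9 \sqrt{-29} = - 9 i \sqrt{29} \approx - 48.466 i$)
$M = -7 + 189 i \sqrt{29}$ ($M = -7 - 21 \left(- 9 i \sqrt{29}\right) = -7 + 189 i \sqrt{29} \approx -7.0 + 1017.8 i$)
$\frac{1}{M + \frac{-1776 + 2473}{\left(1793 - 2359\right) - 2493}} = \frac{1}{\left(-7 + 189 i \sqrt{29}\right) + \frac{-1776 + 2473}{\left(1793 - 2359\right) - 2493}} = \frac{1}{\left(-7 + 189 i \sqrt{29}\right) + \frac{697}{-566 - 2493}} = \frac{1}{\left(-7 + 189 i \sqrt{29}\right) + \frac{697}{-3059}} = \frac{1}{\left(-7 + 189 i \sqrt{29}\right) + 697 \left(- \frac{1}{3059}\right)} = \frac{1}{\left(-7 + 189 i \sqrt{29}\right) - \frac{697}{3059}} = \frac{1}{- \frac{22110}{3059} + 189 i \sqrt{29}}$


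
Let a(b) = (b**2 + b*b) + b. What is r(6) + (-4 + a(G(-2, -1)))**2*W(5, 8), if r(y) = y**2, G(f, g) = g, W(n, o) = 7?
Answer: 99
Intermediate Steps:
a(b) = b + 2*b**2 (a(b) = (b**2 + b**2) + b = 2*b**2 + b = b + 2*b**2)
r(6) + (-4 + a(G(-2, -1)))**2*W(5, 8) = 6**2 + (-4 - (1 + 2*(-1)))**2*7 = 36 + (-4 - (1 - 2))**2*7 = 36 + (-4 - 1*(-1))**2*7 = 36 + (-4 + 1)**2*7 = 36 + (-3)**2*7 = 36 + 9*7 = 36 + 63 = 99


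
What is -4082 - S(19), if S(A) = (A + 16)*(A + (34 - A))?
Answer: -5272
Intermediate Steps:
S(A) = 544 + 34*A (S(A) = (16 + A)*34 = 544 + 34*A)
-4082 - S(19) = -4082 - (544 + 34*19) = -4082 - (544 + 646) = -4082 - 1*1190 = -4082 - 1190 = -5272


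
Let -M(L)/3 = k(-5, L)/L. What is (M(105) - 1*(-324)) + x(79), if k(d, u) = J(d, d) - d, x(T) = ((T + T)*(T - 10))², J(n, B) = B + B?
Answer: 831977497/7 ≈ 1.1885e+8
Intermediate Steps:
J(n, B) = 2*B
x(T) = 4*T²*(-10 + T)² (x(T) = ((2*T)*(-10 + T))² = (2*T*(-10 + T))² = 4*T²*(-10 + T)²)
k(d, u) = d (k(d, u) = 2*d - d = d)
M(L) = 15/L (M(L) = -(-15)/L = 15/L)
(M(105) - 1*(-324)) + x(79) = (15/105 - 1*(-324)) + 4*79²*(-10 + 79)² = (15*(1/105) + 324) + 4*6241*69² = (⅐ + 324) + 4*6241*4761 = 2269/7 + 118853604 = 831977497/7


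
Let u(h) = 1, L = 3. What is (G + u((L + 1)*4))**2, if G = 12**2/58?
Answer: 10201/841 ≈ 12.130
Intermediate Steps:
G = 72/29 (G = 144*(1/58) = 72/29 ≈ 2.4828)
(G + u((L + 1)*4))**2 = (72/29 + 1)**2 = (101/29)**2 = 10201/841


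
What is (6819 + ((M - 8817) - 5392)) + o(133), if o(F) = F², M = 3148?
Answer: 13447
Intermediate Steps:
(6819 + ((M - 8817) - 5392)) + o(133) = (6819 + ((3148 - 8817) - 5392)) + 133² = (6819 + (-5669 - 5392)) + 17689 = (6819 - 11061) + 17689 = -4242 + 17689 = 13447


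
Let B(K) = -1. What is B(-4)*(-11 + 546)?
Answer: -535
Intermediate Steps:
B(-4)*(-11 + 546) = -(-11 + 546) = -1*535 = -535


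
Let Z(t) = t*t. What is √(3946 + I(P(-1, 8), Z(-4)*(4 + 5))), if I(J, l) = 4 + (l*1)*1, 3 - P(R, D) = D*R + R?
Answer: √4094 ≈ 63.984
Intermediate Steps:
P(R, D) = 3 - R - D*R (P(R, D) = 3 - (D*R + R) = 3 - (R + D*R) = 3 + (-R - D*R) = 3 - R - D*R)
Z(t) = t²
I(J, l) = 4 + l (I(J, l) = 4 + l*1 = 4 + l)
√(3946 + I(P(-1, 8), Z(-4)*(4 + 5))) = √(3946 + (4 + (-4)²*(4 + 5))) = √(3946 + (4 + 16*9)) = √(3946 + (4 + 144)) = √(3946 + 148) = √4094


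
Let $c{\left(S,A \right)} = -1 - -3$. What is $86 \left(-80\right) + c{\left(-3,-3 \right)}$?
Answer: $-6878$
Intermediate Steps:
$c{\left(S,A \right)} = 2$ ($c{\left(S,A \right)} = -1 + 3 = 2$)
$86 \left(-80\right) + c{\left(-3,-3 \right)} = 86 \left(-80\right) + 2 = -6880 + 2 = -6878$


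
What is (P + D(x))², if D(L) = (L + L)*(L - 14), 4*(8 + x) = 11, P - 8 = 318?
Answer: 17850625/64 ≈ 2.7892e+5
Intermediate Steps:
P = 326 (P = 8 + 318 = 326)
x = -21/4 (x = -8 + (¼)*11 = -8 + 11/4 = -21/4 ≈ -5.2500)
D(L) = 2*L*(-14 + L) (D(L) = (2*L)*(-14 + L) = 2*L*(-14 + L))
(P + D(x))² = (326 + 2*(-21/4)*(-14 - 21/4))² = (326 + 2*(-21/4)*(-77/4))² = (326 + 1617/8)² = (4225/8)² = 17850625/64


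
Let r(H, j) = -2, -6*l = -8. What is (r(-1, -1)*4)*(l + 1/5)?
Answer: -184/15 ≈ -12.267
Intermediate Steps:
l = 4/3 (l = -1/6*(-8) = 4/3 ≈ 1.3333)
(r(-1, -1)*4)*(l + 1/5) = (-2*4)*(4/3 + 1/5) = -8*(4/3 + 1/5) = -8*23/15 = -184/15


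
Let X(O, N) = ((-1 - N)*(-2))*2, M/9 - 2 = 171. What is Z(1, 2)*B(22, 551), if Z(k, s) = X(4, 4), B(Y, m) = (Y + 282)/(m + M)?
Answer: 1520/527 ≈ 2.8843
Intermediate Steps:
M = 1557 (M = 18 + 9*171 = 18 + 1539 = 1557)
B(Y, m) = (282 + Y)/(1557 + m) (B(Y, m) = (Y + 282)/(m + 1557) = (282 + Y)/(1557 + m))
X(O, N) = 4 + 4*N (X(O, N) = (2 + 2*N)*2 = 4 + 4*N)
Z(k, s) = 20 (Z(k, s) = 4 + 4*4 = 4 + 16 = 20)
Z(1, 2)*B(22, 551) = 20*((282 + 22)/(1557 + 551)) = 20*(304/2108) = 20*((1/2108)*304) = 20*(76/527) = 1520/527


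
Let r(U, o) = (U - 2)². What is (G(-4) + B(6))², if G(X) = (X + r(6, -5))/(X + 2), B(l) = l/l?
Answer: 25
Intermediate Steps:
r(U, o) = (-2 + U)²
B(l) = 1
G(X) = (16 + X)/(2 + X) (G(X) = (X + (-2 + 6)²)/(X + 2) = (X + 4²)/(2 + X) = (X + 16)/(2 + X) = (16 + X)/(2 + X))
(G(-4) + B(6))² = ((16 - 4)/(2 - 4) + 1)² = (12/(-2) + 1)² = (-½*12 + 1)² = (-6 + 1)² = (-5)² = 25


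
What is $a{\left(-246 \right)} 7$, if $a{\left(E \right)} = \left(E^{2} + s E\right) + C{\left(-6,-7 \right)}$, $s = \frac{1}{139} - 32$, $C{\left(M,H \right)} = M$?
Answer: $\frac{66533964}{139} \approx 4.7866 \cdot 10^{5}$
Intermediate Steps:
$s = - \frac{4447}{139}$ ($s = \frac{1}{139} - 32 = - \frac{4447}{139} \approx -31.993$)
$a{\left(E \right)} = -6 + E^{2} - \frac{4447 E}{139}$ ($a{\left(E \right)} = \left(E^{2} - \frac{4447 E}{139}\right) - 6 = -6 + E^{2} - \frac{4447 E}{139}$)
$a{\left(-246 \right)} 7 = \left(-6 + \left(-246\right)^{2} - - \frac{1093962}{139}\right) 7 = \left(-6 + 60516 + \frac{1093962}{139}\right) 7 = \frac{9504852}{139} \cdot 7 = \frac{66533964}{139}$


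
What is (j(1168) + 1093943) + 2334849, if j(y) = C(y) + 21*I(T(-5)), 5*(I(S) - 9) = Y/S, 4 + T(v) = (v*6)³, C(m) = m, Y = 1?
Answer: 463138717959/135020 ≈ 3.4301e+6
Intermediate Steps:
T(v) = -4 + 216*v³ (T(v) = -4 + (v*6)³ = -4 + (6*v)³ = -4 + 216*v³)
I(S) = 9 + 1/(5*S) (I(S) = 9 + (1/S)/5 = 9 + 1/(5*S))
j(y) = 25518759/135020 + y (j(y) = y + 21*(9 + 1/(5*(-4 + 216*(-5)³))) = y + 21*(9 + 1/(5*(-4 + 216*(-125)))) = y + 21*(9 + 1/(5*(-4 - 27000))) = y + 21*(9 + (⅕)/(-27004)) = y + 21*(9 + (⅕)*(-1/27004)) = y + 21*(9 - 1/135020) = y + 21*(1215179/135020) = y + 25518759/135020 = 25518759/135020 + y)
(j(1168) + 1093943) + 2334849 = ((25518759/135020 + 1168) + 1093943) + 2334849 = (183222119/135020 + 1093943) + 2334849 = 147887405979/135020 + 2334849 = 463138717959/135020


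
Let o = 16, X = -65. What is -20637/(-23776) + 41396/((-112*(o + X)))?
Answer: 68592947/8155168 ≈ 8.4110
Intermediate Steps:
-20637/(-23776) + 41396/((-112*(o + X))) = -20637/(-23776) + 41396/((-112*(16 - 65))) = -20637*(-1/23776) + 41396/((-112*(-49))) = 20637/23776 + 41396/5488 = 20637/23776 + 41396*(1/5488) = 20637/23776 + 10349/1372 = 68592947/8155168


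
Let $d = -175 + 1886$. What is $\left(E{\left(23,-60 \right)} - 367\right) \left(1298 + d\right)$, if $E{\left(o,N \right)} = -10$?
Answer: $-1134393$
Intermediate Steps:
$d = 1711$
$\left(E{\left(23,-60 \right)} - 367\right) \left(1298 + d\right) = \left(-10 - 367\right) \left(1298 + 1711\right) = \left(-377\right) 3009 = -1134393$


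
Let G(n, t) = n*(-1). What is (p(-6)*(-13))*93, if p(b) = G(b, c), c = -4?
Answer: -7254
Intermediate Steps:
G(n, t) = -n
p(b) = -b
(p(-6)*(-13))*93 = (-1*(-6)*(-13))*93 = (6*(-13))*93 = -78*93 = -7254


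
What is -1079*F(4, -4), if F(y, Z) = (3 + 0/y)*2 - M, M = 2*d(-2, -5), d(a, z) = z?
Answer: -17264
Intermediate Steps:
M = -10 (M = 2*(-5) = -10)
F(y, Z) = 16 (F(y, Z) = (3 + 0/y)*2 - 1*(-10) = (3 + 0)*2 + 10 = 3*2 + 10 = 6 + 10 = 16)
-1079*F(4, -4) = -1079*16 = -17264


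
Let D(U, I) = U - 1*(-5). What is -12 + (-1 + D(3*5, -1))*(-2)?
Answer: -50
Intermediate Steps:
D(U, I) = 5 + U (D(U, I) = U + 5 = 5 + U)
-12 + (-1 + D(3*5, -1))*(-2) = -12 + (-1 + (5 + 3*5))*(-2) = -12 + (-1 + (5 + 15))*(-2) = -12 + (-1 + 20)*(-2) = -12 + 19*(-2) = -12 - 38 = -50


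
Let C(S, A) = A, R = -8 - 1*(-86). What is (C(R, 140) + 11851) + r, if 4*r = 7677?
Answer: 55641/4 ≈ 13910.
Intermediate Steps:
R = 78 (R = -8 + 86 = 78)
r = 7677/4 (r = (¼)*7677 = 7677/4 ≈ 1919.3)
(C(R, 140) + 11851) + r = (140 + 11851) + 7677/4 = 11991 + 7677/4 = 55641/4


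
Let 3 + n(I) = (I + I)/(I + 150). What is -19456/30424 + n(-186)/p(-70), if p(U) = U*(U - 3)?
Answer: -18599447/29149995 ≈ -0.63806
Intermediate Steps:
p(U) = U*(-3 + U)
n(I) = -3 + 2*I/(150 + I) (n(I) = -3 + (I + I)/(I + 150) = -3 + (2*I)/(150 + I) = -3 + 2*I/(150 + I))
-19456/30424 + n(-186)/p(-70) = -19456/30424 + ((-450 - 1*(-186))/(150 - 186))/((-70*(-3 - 70))) = -19456*1/30424 + ((-450 + 186)/(-36))/((-70*(-73))) = -2432/3803 - 1/36*(-264)/5110 = -2432/3803 + (22/3)*(1/5110) = -2432/3803 + 11/7665 = -18599447/29149995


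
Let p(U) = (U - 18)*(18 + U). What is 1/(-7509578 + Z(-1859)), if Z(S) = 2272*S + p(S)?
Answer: -1/8277669 ≈ -1.2081e-7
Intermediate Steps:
p(U) = (-18 + U)*(18 + U)
Z(S) = -324 + S**2 + 2272*S (Z(S) = 2272*S + (-324 + S**2) = -324 + S**2 + 2272*S)
1/(-7509578 + Z(-1859)) = 1/(-7509578 + (-324 + (-1859)**2 + 2272*(-1859))) = 1/(-7509578 + (-324 + 3455881 - 4223648)) = 1/(-7509578 - 768091) = 1/(-8277669) = -1/8277669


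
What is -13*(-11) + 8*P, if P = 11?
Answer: 231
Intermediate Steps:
-13*(-11) + 8*P = -13*(-11) + 8*11 = 143 + 88 = 231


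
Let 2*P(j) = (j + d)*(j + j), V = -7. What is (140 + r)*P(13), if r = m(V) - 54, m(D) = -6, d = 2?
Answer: 15600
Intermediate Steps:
P(j) = j*(2 + j) (P(j) = ((j + 2)*(j + j))/2 = ((2 + j)*(2*j))/2 = (2*j*(2 + j))/2 = j*(2 + j))
r = -60 (r = -6 - 54 = -60)
(140 + r)*P(13) = (140 - 60)*(13*(2 + 13)) = 80*(13*15) = 80*195 = 15600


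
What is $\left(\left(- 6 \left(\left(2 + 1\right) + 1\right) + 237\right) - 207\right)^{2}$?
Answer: $36$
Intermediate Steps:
$\left(\left(- 6 \left(\left(2 + 1\right) + 1\right) + 237\right) - 207\right)^{2} = \left(\left(- 6 \left(3 + 1\right) + 237\right) - 207\right)^{2} = \left(\left(\left(-6\right) 4 + 237\right) - 207\right)^{2} = \left(\left(-24 + 237\right) - 207\right)^{2} = \left(213 - 207\right)^{2} = 6^{2} = 36$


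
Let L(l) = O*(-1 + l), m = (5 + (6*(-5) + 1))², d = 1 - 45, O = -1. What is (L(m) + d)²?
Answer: 383161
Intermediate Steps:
d = -44
m = 576 (m = (5 + (-30 + 1))² = (5 - 29)² = (-24)² = 576)
L(l) = 1 - l (L(l) = -(-1 + l) = 1 - l)
(L(m) + d)² = ((1 - 1*576) - 44)² = ((1 - 576) - 44)² = (-575 - 44)² = (-619)² = 383161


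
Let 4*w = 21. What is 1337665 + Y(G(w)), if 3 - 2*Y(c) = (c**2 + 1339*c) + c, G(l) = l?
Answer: 42692327/32 ≈ 1.3341e+6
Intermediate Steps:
w = 21/4 (w = (1/4)*21 = 21/4 ≈ 5.2500)
Y(c) = 3/2 - 670*c - c**2/2 (Y(c) = 3/2 - ((c**2 + 1339*c) + c)/2 = 3/2 - (c**2 + 1340*c)/2 = 3/2 + (-670*c - c**2/2) = 3/2 - 670*c - c**2/2)
1337665 + Y(G(w)) = 1337665 + (3/2 - 670*21/4 - (21/4)**2/2) = 1337665 + (3/2 - 7035/2 - 1/2*441/16) = 1337665 + (3/2 - 7035/2 - 441/32) = 1337665 - 112953/32 = 42692327/32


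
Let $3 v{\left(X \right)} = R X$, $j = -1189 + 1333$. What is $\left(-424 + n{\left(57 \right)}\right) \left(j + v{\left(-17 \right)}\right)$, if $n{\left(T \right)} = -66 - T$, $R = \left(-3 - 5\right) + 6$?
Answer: $- \frac{254902}{3} \approx -84967.0$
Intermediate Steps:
$R = -2$ ($R = -8 + 6 = -2$)
$j = 144$
$v{\left(X \right)} = - \frac{2 X}{3}$ ($v{\left(X \right)} = \frac{\left(-2\right) X}{3} = - \frac{2 X}{3}$)
$\left(-424 + n{\left(57 \right)}\right) \left(j + v{\left(-17 \right)}\right) = \left(-424 - 123\right) \left(144 - - \frac{34}{3}\right) = \left(-424 - 123\right) \left(144 + \frac{34}{3}\right) = \left(-424 - 123\right) \frac{466}{3} = \left(-547\right) \frac{466}{3} = - \frac{254902}{3}$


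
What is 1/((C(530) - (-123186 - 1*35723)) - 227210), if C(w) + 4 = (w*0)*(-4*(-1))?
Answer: -1/68305 ≈ -1.4640e-5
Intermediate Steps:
C(w) = -4 (C(w) = -4 + (w*0)*(-4*(-1)) = -4 + 0*4 = -4 + 0 = -4)
1/((C(530) - (-123186 - 1*35723)) - 227210) = 1/((-4 - (-123186 - 1*35723)) - 227210) = 1/((-4 - (-123186 - 35723)) - 227210) = 1/((-4 - 1*(-158909)) - 227210) = 1/((-4 + 158909) - 227210) = 1/(158905 - 227210) = 1/(-68305) = -1/68305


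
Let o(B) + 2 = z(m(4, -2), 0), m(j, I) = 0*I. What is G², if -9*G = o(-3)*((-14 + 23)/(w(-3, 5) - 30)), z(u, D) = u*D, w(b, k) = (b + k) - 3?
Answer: 4/961 ≈ 0.0041623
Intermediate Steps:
w(b, k) = -3 + b + k
m(j, I) = 0
z(u, D) = D*u
o(B) = -2 (o(B) = -2 + 0*0 = -2 + 0 = -2)
G = -2/31 (G = -(-2)*(-14 + 23)/((-3 - 3 + 5) - 30)/9 = -(-2)*9/(-1 - 30)/9 = -(-2)*9/(-31)/9 = -(-2)*9*(-1/31)/9 = -(-2)*(-9)/(9*31) = -⅑*18/31 = -2/31 ≈ -0.064516)
G² = (-2/31)² = 4/961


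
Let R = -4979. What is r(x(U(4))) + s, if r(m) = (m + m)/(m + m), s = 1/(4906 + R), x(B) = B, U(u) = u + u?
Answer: 72/73 ≈ 0.98630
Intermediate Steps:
U(u) = 2*u
s = -1/73 (s = 1/(4906 - 4979) = 1/(-73) = -1/73 ≈ -0.013699)
r(m) = 1 (r(m) = (2*m)/((2*m)) = (2*m)*(1/(2*m)) = 1)
r(x(U(4))) + s = 1 - 1/73 = 72/73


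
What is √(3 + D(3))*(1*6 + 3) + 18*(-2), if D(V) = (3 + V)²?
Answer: -36 + 9*√39 ≈ 20.205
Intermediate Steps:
√(3 + D(3))*(1*6 + 3) + 18*(-2) = √(3 + (3 + 3)²)*(1*6 + 3) + 18*(-2) = √(3 + 6²)*(6 + 3) - 36 = √(3 + 36)*9 - 36 = √39*9 - 36 = 9*√39 - 36 = -36 + 9*√39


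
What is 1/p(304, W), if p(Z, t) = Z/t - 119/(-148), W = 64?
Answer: 74/411 ≈ 0.18005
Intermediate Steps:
p(Z, t) = 119/148 + Z/t (p(Z, t) = Z/t - 119*(-1/148) = Z/t + 119/148 = 119/148 + Z/t)
1/p(304, W) = 1/(119/148 + 304/64) = 1/(119/148 + 304*(1/64)) = 1/(119/148 + 19/4) = 1/(411/74) = 74/411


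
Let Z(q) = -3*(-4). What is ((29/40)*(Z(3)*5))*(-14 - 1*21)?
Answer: -3045/2 ≈ -1522.5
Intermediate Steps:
Z(q) = 12
((29/40)*(Z(3)*5))*(-14 - 1*21) = ((29/40)*(12*5))*(-14 - 1*21) = ((29*(1/40))*60)*(-14 - 21) = ((29/40)*60)*(-35) = (87/2)*(-35) = -3045/2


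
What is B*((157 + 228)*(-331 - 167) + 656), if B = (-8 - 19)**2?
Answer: -139292946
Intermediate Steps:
B = 729 (B = (-27)**2 = 729)
B*((157 + 228)*(-331 - 167) + 656) = 729*((157 + 228)*(-331 - 167) + 656) = 729*(385*(-498) + 656) = 729*(-191730 + 656) = 729*(-191074) = -139292946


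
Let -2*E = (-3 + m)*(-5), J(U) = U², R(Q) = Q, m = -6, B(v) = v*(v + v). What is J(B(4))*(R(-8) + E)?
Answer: -31232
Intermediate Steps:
B(v) = 2*v² (B(v) = v*(2*v) = 2*v²)
E = -45/2 (E = -(-3 - 6)*(-5)/2 = -(-9)*(-5)/2 = -½*45 = -45/2 ≈ -22.500)
J(B(4))*(R(-8) + E) = (2*4²)²*(-8 - 45/2) = (2*16)²*(-61/2) = 32²*(-61/2) = 1024*(-61/2) = -31232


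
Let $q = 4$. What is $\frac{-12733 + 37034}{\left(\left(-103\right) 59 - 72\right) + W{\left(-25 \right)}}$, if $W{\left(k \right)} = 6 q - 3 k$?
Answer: $- \frac{24301}{6050} \approx -4.0167$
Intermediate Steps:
$W{\left(k \right)} = 24 - 3 k$ ($W{\left(k \right)} = 6 \cdot 4 - 3 k = 24 - 3 k$)
$\frac{-12733 + 37034}{\left(\left(-103\right) 59 - 72\right) + W{\left(-25 \right)}} = \frac{-12733 + 37034}{\left(\left(-103\right) 59 - 72\right) + \left(24 - -75\right)} = \frac{24301}{\left(-6077 - 72\right) + \left(24 + 75\right)} = \frac{24301}{-6149 + 99} = \frac{24301}{-6050} = 24301 \left(- \frac{1}{6050}\right) = - \frac{24301}{6050}$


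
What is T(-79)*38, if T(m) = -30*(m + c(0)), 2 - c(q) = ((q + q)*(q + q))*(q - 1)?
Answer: 87780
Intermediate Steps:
c(q) = 2 - 4*q**2*(-1 + q) (c(q) = 2 - (q + q)*(q + q)*(q - 1) = 2 - (2*q)*(2*q)*(-1 + q) = 2 - 4*q**2*(-1 + q))
T(m) = -60 - 30*m (T(m) = -30*(m + (2 - 4*0**3 + 4*0**2)) = -30*(m + (2 - 4*0 + 4*0)) = -30*(m + (2 + 0 + 0)) = -30*(m + 2) = -30*(2 + m) = -60 - 30*m)
T(-79)*38 = (-60 - 30*(-79))*38 = (-60 + 2370)*38 = 2310*38 = 87780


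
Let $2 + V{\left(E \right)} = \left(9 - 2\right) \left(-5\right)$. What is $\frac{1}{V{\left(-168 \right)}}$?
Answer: $- \frac{1}{37} \approx -0.027027$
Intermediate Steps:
$V{\left(E \right)} = -37$ ($V{\left(E \right)} = -2 + \left(9 - 2\right) \left(-5\right) = -2 + 7 \left(-5\right) = -2 - 35 = -37$)
$\frac{1}{V{\left(-168 \right)}} = \frac{1}{-37} = - \frac{1}{37}$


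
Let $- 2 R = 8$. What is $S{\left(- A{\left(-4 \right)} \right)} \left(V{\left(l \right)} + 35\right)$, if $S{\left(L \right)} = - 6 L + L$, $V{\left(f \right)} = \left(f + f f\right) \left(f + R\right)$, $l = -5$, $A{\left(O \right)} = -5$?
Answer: $3625$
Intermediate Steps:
$R = -4$ ($R = \left(- \frac{1}{2}\right) 8 = -4$)
$V{\left(f \right)} = \left(-4 + f\right) \left(f + f^{2}\right)$ ($V{\left(f \right)} = \left(f + f f\right) \left(f - 4\right) = \left(f + f^{2}\right) \left(-4 + f\right) = \left(-4 + f\right) \left(f + f^{2}\right)$)
$S{\left(L \right)} = - 5 L$
$S{\left(- A{\left(-4 \right)} \right)} \left(V{\left(l \right)} + 35\right) = - 5 \left(\left(-1\right) \left(-5\right)\right) \left(- 5 \left(-4 + \left(-5\right)^{2} - -15\right) + 35\right) = \left(-5\right) 5 \left(- 5 \left(-4 + 25 + 15\right) + 35\right) = - 25 \left(\left(-5\right) 36 + 35\right) = - 25 \left(-180 + 35\right) = \left(-25\right) \left(-145\right) = 3625$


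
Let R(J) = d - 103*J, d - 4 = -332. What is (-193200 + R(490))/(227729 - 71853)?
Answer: -6421/4102 ≈ -1.5653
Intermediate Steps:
d = -328 (d = 4 - 332 = -328)
R(J) = -328 - 103*J
(-193200 + R(490))/(227729 - 71853) = (-193200 + (-328 - 103*490))/(227729 - 71853) = (-193200 + (-328 - 50470))/155876 = (-193200 - 50798)*(1/155876) = -243998*1/155876 = -6421/4102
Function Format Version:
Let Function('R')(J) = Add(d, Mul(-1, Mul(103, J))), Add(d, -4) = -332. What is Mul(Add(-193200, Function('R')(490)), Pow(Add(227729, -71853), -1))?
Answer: Rational(-6421, 4102) ≈ -1.5653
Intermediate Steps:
d = -328 (d = Add(4, -332) = -328)
Function('R')(J) = Add(-328, Mul(-103, J)) (Function('R')(J) = Add(-328, Mul(-1, Mul(103, J))) = Add(-328, Mul(-103, J)))
Mul(Add(-193200, Function('R')(490)), Pow(Add(227729, -71853), -1)) = Mul(Add(-193200, Add(-328, Mul(-103, 490))), Pow(Add(227729, -71853), -1)) = Mul(Add(-193200, Add(-328, -50470)), Pow(155876, -1)) = Mul(Add(-193200, -50798), Rational(1, 155876)) = Mul(-243998, Rational(1, 155876)) = Rational(-6421, 4102)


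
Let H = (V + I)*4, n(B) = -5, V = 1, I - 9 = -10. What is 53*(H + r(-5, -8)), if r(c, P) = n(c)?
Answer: -265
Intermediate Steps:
I = -1 (I = 9 - 10 = -1)
r(c, P) = -5
H = 0 (H = (1 - 1)*4 = 0*4 = 0)
53*(H + r(-5, -8)) = 53*(0 - 5) = 53*(-5) = -265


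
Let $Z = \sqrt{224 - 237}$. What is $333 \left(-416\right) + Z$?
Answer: $-138528 + i \sqrt{13} \approx -1.3853 \cdot 10^{5} + 3.6056 i$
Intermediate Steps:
$Z = i \sqrt{13}$ ($Z = \sqrt{-13} = i \sqrt{13} \approx 3.6056 i$)
$333 \left(-416\right) + Z = 333 \left(-416\right) + i \sqrt{13} = -138528 + i \sqrt{13}$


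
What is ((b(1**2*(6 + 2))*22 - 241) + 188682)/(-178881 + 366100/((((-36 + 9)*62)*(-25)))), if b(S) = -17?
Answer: -157412079/149716075 ≈ -1.0514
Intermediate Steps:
((b(1**2*(6 + 2))*22 - 241) + 188682)/(-178881 + 366100/((((-36 + 9)*62)*(-25)))) = ((-17*22 - 241) + 188682)/(-178881 + 366100/((((-36 + 9)*62)*(-25)))) = ((-374 - 241) + 188682)/(-178881 + 366100/((-27*62*(-25)))) = (-615 + 188682)/(-178881 + 366100/((-1674*(-25)))) = 188067/(-178881 + 366100/41850) = 188067/(-178881 + 366100*(1/41850)) = 188067/(-178881 + 7322/837) = 188067/(-149716075/837) = 188067*(-837/149716075) = -157412079/149716075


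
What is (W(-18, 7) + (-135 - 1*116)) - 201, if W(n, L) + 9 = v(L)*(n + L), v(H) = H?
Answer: -538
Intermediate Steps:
W(n, L) = -9 + L*(L + n) (W(n, L) = -9 + L*(n + L) = -9 + L*(L + n))
(W(-18, 7) + (-135 - 1*116)) - 201 = ((-9 + 7**2 + 7*(-18)) + (-135 - 1*116)) - 201 = ((-9 + 49 - 126) + (-135 - 116)) - 201 = (-86 - 251) - 201 = -337 - 201 = -538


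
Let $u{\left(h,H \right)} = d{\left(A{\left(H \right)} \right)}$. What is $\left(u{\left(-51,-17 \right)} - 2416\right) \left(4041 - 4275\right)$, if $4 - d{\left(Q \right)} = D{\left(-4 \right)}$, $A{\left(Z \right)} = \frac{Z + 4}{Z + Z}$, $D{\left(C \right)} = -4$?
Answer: $563472$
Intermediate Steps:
$A{\left(Z \right)} = \frac{4 + Z}{2 Z}$
$d{\left(Q \right)} = 8$ ($d{\left(Q \right)} = 4 - -4 = 4 + 4 = 8$)
$u{\left(h,H \right)} = 8$
$\left(u{\left(-51,-17 \right)} - 2416\right) \left(4041 - 4275\right) = \left(8 - 2416\right) \left(4041 - 4275\right) = \left(-2408\right) \left(-234\right) = 563472$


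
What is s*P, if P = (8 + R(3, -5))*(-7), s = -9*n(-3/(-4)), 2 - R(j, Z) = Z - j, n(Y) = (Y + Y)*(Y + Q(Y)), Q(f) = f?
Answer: 5103/2 ≈ 2551.5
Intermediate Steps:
n(Y) = 4*Y² (n(Y) = (Y + Y)*(Y + Y) = (2*Y)*(2*Y) = 4*Y²)
R(j, Z) = 2 + j - Z (R(j, Z) = 2 - (Z - j) = 2 + (j - Z) = 2 + j - Z)
s = -81/4 (s = -36*(-3/(-4))² = -36*(-3*(-¼))² = -36*(¾)² = -36*9/16 = -9*9/4 = -81/4 ≈ -20.250)
P = -126 (P = (8 + (2 + 3 - 1*(-5)))*(-7) = (8 + (2 + 3 + 5))*(-7) = (8 + 10)*(-7) = 18*(-7) = -126)
s*P = -81/4*(-126) = 5103/2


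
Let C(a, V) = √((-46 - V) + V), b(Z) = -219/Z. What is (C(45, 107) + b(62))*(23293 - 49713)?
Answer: 2892990/31 - 26420*I*√46 ≈ 93322.0 - 1.7919e+5*I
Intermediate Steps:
C(a, V) = I*√46 (C(a, V) = √(-46) = I*√46)
(C(45, 107) + b(62))*(23293 - 49713) = (I*√46 - 219/62)*(23293 - 49713) = (I*√46 - 219*1/62)*(-26420) = (I*√46 - 219/62)*(-26420) = (-219/62 + I*√46)*(-26420) = 2892990/31 - 26420*I*√46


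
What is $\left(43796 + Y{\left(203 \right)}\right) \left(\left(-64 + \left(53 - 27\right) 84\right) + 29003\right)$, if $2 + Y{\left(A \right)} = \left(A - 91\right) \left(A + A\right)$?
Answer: $2778225718$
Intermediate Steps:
$Y{\left(A \right)} = -2 + 2 A \left(-91 + A\right)$ ($Y{\left(A \right)} = -2 + \left(A - 91\right) \left(A + A\right) = -2 + \left(-91 + A\right) 2 A = -2 + 2 A \left(-91 + A\right)$)
$\left(43796 + Y{\left(203 \right)}\right) \left(\left(-64 + \left(53 - 27\right) 84\right) + 29003\right) = \left(43796 - \left(36948 - 82418\right)\right) \left(\left(-64 + \left(53 - 27\right) 84\right) + 29003\right) = \left(43796 - -45470\right) \left(\left(-64 + \left(53 - 27\right) 84\right) + 29003\right) = \left(43796 - -45470\right) \left(\left(-64 + 26 \cdot 84\right) + 29003\right) = \left(43796 + 45470\right) \left(\left(-64 + 2184\right) + 29003\right) = 89266 \left(2120 + 29003\right) = 89266 \cdot 31123 = 2778225718$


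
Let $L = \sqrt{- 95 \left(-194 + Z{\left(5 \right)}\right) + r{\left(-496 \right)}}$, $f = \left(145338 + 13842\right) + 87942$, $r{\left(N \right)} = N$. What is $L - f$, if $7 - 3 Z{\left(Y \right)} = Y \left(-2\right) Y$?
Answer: $-246995$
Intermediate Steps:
$f = 247122$ ($f = 159180 + 87942 = 247122$)
$Z{\left(Y \right)} = \frac{7}{3} + \frac{2 Y^{2}}{3}$ ($Z{\left(Y \right)} = \frac{7}{3} - \frac{Y \left(-2\right) Y}{3} = \frac{7}{3} - \frac{- 2 Y Y}{3} = \frac{7}{3} - \frac{\left(-2\right) Y^{2}}{3} = \frac{7}{3} + \frac{2 Y^{2}}{3}$)
$L = 127$ ($L = \sqrt{- 95 \left(-194 + \left(\frac{7}{3} + \frac{2 \cdot 5^{2}}{3}\right)\right) - 496} = \sqrt{- 95 \left(-194 + \left(\frac{7}{3} + \frac{2}{3} \cdot 25\right)\right) - 496} = \sqrt{- 95 \left(-194 + \left(\frac{7}{3} + \frac{50}{3}\right)\right) - 496} = \sqrt{- 95 \left(-194 + 19\right) - 496} = \sqrt{\left(-95\right) \left(-175\right) - 496} = \sqrt{16625 - 496} = \sqrt{16129} = 127$)
$L - f = 127 - 247122 = -246995$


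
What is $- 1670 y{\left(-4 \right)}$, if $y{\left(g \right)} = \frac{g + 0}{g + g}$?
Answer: $-835$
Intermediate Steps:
$y{\left(g \right)} = \frac{1}{2}$ ($y{\left(g \right)} = \frac{g}{2 g} = g \frac{1}{2 g} = \frac{1}{2}$)
$- 1670 y{\left(-4 \right)} = \left(-1670\right) \frac{1}{2} = -835$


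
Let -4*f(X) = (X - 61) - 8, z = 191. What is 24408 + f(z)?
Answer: 48755/2 ≈ 24378.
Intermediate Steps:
f(X) = 69/4 - X/4 (f(X) = -((X - 61) - 8)/4 = -((-61 + X) - 8)/4 = -(-69 + X)/4 = 69/4 - X/4)
24408 + f(z) = 24408 + (69/4 - ¼*191) = 24408 + (69/4 - 191/4) = 24408 - 61/2 = 48755/2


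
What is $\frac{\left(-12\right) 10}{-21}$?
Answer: $\frac{40}{7} \approx 5.7143$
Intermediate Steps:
$\frac{\left(-12\right) 10}{-21} = \left(-120\right) \left(- \frac{1}{21}\right) = \frac{40}{7}$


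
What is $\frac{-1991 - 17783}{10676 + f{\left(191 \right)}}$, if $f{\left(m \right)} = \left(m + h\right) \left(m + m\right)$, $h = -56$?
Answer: $- \frac{9887}{31123} \approx -0.31768$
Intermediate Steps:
$f{\left(m \right)} = 2 m \left(-56 + m\right)$ ($f{\left(m \right)} = \left(m - 56\right) \left(m + m\right) = \left(-56 + m\right) 2 m = 2 m \left(-56 + m\right)$)
$\frac{-1991 - 17783}{10676 + f{\left(191 \right)}} = \frac{-1991 - 17783}{10676 + 2 \cdot 191 \left(-56 + 191\right)} = - \frac{19774}{10676 + 2 \cdot 191 \cdot 135} = - \frac{19774}{10676 + 51570} = - \frac{19774}{62246} = \left(-19774\right) \frac{1}{62246} = - \frac{9887}{31123}$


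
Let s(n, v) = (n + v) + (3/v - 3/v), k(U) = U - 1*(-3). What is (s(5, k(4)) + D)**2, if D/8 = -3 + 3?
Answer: 144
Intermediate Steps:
k(U) = 3 + U (k(U) = U + 3 = 3 + U)
s(n, v) = n + v (s(n, v) = (n + v) + 0 = n + v)
D = 0 (D = 8*(-3 + 3) = 8*0 = 0)
(s(5, k(4)) + D)**2 = ((5 + (3 + 4)) + 0)**2 = ((5 + 7) + 0)**2 = (12 + 0)**2 = 12**2 = 144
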